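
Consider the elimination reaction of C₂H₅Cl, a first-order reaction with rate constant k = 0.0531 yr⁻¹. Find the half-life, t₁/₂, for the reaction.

13.05 yr

Step 1: For a first-order reaction, t₁/₂ = ln(2)/k
Step 2: t₁/₂ = ln(2)/0.0531
Step 3: t₁/₂ = 0.6931/0.0531 = 13.05 yr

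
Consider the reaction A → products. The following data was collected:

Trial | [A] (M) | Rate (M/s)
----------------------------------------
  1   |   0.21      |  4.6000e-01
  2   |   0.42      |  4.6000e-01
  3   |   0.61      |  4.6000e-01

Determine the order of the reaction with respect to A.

zeroth order (0)

Step 1: Compare trials - when concentration changes, rate stays constant.
Step 2: rate₂/rate₁ = 4.6000e-01/4.6000e-01 = 1
Step 3: [A]₂/[A]₁ = 0.42/0.21 = 2
Step 4: Since rate ratio ≈ (conc ratio)^0, the reaction is zeroth order.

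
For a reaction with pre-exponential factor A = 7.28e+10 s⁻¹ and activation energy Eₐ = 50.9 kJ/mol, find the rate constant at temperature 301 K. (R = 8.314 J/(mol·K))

1.07e+02 s⁻¹

Step 1: Use the Arrhenius equation: k = A × exp(-Eₐ/RT)
Step 2: Convert Eₐ to J/mol: 50.9 kJ/mol = 50900 J/mol
Step 3: Calculate the exponent: -Eₐ/(RT) = -50900/(8.314 × 301) = -20.33955
Step 4: k = 7.28e+10 × exp(-20.33955)
Step 5: k = 7.28e+10 × 1.46773e-09 = 1.0685e+02 s⁻¹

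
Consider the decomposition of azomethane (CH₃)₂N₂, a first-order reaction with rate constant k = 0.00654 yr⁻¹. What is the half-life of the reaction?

106 yr

Step 1: For a first-order reaction, t₁/₂ = ln(2)/k
Step 2: t₁/₂ = ln(2)/0.00654
Step 3: t₁/₂ = 0.6931/0.00654 = 106 yr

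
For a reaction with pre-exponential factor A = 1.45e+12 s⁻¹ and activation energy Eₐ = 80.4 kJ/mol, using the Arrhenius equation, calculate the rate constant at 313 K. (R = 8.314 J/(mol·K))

5.54e-02 s⁻¹

Step 1: Use the Arrhenius equation: k = A × exp(-Eₐ/RT)
Step 2: Convert Eₐ to J/mol: 80.4 kJ/mol = 80400 J/mol
Step 3: Calculate the exponent: -Eₐ/(RT) = -80400/(8.314 × 313) = -30.89596
Step 4: k = 1.45e+12 × exp(-30.89596)
Step 5: k = 1.45e+12 × 3.81993e-14 = 5.5389e-02 s⁻¹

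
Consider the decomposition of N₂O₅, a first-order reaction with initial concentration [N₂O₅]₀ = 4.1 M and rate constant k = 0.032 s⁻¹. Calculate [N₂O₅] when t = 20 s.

2.162 M

Step 1: For a first-order reaction: [N₂O₅] = [N₂O₅]₀ × e^(-kt)
Step 2: [N₂O₅] = 4.1 × e^(-0.032 × 20)
Step 3: [N₂O₅] = 4.1 × e^(-0.64)
Step 4: [N₂O₅] = 4.1 × 0.527292 = 2.162 M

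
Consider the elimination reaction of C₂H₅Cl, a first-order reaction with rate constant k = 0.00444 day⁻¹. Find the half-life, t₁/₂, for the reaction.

156.1 day

Step 1: For a first-order reaction, t₁/₂ = ln(2)/k
Step 2: t₁/₂ = ln(2)/0.00444
Step 3: t₁/₂ = 0.6931/0.00444 = 156.1 day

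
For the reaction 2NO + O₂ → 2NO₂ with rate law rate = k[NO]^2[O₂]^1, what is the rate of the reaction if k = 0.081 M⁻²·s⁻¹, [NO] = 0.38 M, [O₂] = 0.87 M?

0.01018 M/s

Step 1: The rate law is rate = k[NO]^2[O₂]^1
Step 2: Substitute: rate = 0.081 × (0.38)^2 × (0.87)^1
Step 3: rate = 0.081 × 0.1444 × 0.87 = 0.0101759 M/s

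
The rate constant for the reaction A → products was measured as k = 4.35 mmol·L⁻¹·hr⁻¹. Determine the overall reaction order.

zeroth order (0)

Step 1: The units of k for an nth-order reaction are (concentration)^(1-n)·(time)⁻¹.
Step 2: Here k has units mmol·L⁻¹·hr⁻¹, so the concentration exponent is 1.
Step 3: 1 - n = 1 ⇒ n = 0. The reaction is zeroth order.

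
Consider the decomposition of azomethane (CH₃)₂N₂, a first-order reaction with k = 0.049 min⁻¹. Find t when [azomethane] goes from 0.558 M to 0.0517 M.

48.55 min

Step 1: For first-order: t = ln([azomethane]₀/[azomethane])/k
Step 2: t = ln(0.558/0.0517)/0.049
Step 3: t = ln(10.79)/0.049
Step 4: t = 2.379/0.049 = 48.55 min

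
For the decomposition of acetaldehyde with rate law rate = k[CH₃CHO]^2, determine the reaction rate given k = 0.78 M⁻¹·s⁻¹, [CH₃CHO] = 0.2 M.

0.0312 M/s

Step 1: Identify the rate law: rate = k[CH₃CHO]^2
Step 2: Substitute values: rate = 0.78 × (0.2)^2
Step 3: Calculate: rate = 0.78 × 0.04 = 0.0312 M/s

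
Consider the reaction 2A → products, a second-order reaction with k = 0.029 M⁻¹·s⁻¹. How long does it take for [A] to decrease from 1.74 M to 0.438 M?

58.91 s

Step 1: For second-order: t = (1/[A] - 1/[A]₀)/k
Step 2: t = (1/0.438 - 1/1.74)/0.029
Step 3: t = (2.283 - 0.5747)/0.029
Step 4: t = 1.708/0.029 = 58.91 s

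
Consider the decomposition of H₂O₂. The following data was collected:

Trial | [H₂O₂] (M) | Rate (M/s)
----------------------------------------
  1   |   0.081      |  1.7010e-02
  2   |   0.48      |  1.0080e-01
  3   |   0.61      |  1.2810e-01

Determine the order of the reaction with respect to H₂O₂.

first order (1)

Step 1: Compare trials to find order n where rate₂/rate₁ = ([H₂O₂]₂/[H₂O₂]₁)^n
Step 2: rate₂/rate₁ = 1.0080e-01/1.7010e-02 = 5.926
Step 3: [H₂O₂]₂/[H₂O₂]₁ = 0.48/0.081 = 5.926
Step 4: n = ln(5.926)/ln(5.926) = 1.00 ≈ 1
Step 5: The reaction is first order in H₂O₂.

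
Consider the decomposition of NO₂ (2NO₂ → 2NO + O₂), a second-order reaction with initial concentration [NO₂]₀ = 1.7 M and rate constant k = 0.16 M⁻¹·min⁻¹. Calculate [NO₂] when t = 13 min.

0.3748 M

Step 1: For a second-order reaction: 1/[NO₂] = 1/[NO₂]₀ + kt
Step 2: 1/[NO₂] = 1/1.7 + 0.16 × 13
Step 3: 1/[NO₂] = 0.5882 + 2.08 = 2.668
Step 4: [NO₂] = 1/2.668 = 0.3748 M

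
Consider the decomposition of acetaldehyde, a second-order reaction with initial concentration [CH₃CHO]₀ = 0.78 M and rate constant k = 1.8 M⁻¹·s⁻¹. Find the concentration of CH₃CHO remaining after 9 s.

0.0572 M

Step 1: For a second-order reaction: 1/[CH₃CHO] = 1/[CH₃CHO]₀ + kt
Step 2: 1/[CH₃CHO] = 1/0.78 + 1.8 × 9
Step 3: 1/[CH₃CHO] = 1.282 + 16.2 = 17.48
Step 4: [CH₃CHO] = 1/17.48 = 0.0572 M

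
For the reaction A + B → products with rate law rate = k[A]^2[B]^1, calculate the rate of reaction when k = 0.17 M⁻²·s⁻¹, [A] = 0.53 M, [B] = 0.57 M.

0.02722 M/s

Step 1: The rate law is rate = k[A]^2[B]^1
Step 2: Substitute: rate = 0.17 × (0.53)^2 × (0.57)^1
Step 3: rate = 0.17 × 0.2809 × 0.57 = 0.0272192 M/s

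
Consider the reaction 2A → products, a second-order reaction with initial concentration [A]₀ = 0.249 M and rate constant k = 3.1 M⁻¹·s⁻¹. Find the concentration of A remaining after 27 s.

0.0114 M

Step 1: For a second-order reaction: 1/[A] = 1/[A]₀ + kt
Step 2: 1/[A] = 1/0.249 + 3.1 × 27
Step 3: 1/[A] = 4.016 + 83.7 = 87.72
Step 4: [A] = 1/87.72 = 0.0114 M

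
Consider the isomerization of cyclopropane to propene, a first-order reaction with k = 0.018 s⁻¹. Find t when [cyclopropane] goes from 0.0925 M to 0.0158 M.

98.18 s

Step 1: For first-order: t = ln([cyclopropane]₀/[cyclopropane])/k
Step 2: t = ln(0.0925/0.0158)/0.018
Step 3: t = ln(5.854)/0.018
Step 4: t = 1.767/0.018 = 98.18 s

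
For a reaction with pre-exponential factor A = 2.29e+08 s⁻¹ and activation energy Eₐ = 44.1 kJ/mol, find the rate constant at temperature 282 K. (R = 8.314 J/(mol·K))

1.55e+00 s⁻¹

Step 1: Use the Arrhenius equation: k = A × exp(-Eₐ/RT)
Step 2: Convert Eₐ to J/mol: 44.1 kJ/mol = 44100 J/mol
Step 3: Calculate the exponent: -Eₐ/(RT) = -44100/(8.314 × 282) = -18.80960
Step 4: k = 2.29e+08 × exp(-18.80960)
Step 5: k = 2.29e+08 × 6.77789e-09 = 1.5521e+00 s⁻¹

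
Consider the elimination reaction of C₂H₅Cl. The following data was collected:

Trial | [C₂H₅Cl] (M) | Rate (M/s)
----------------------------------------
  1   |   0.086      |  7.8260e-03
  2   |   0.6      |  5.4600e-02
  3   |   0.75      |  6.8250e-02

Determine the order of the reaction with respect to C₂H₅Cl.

first order (1)

Step 1: Compare trials to find order n where rate₂/rate₁ = ([C₂H₅Cl]₂/[C₂H₅Cl]₁)^n
Step 2: rate₂/rate₁ = 5.4600e-02/7.8260e-03 = 6.977
Step 3: [C₂H₅Cl]₂/[C₂H₅Cl]₁ = 0.6/0.086 = 6.977
Step 4: n = ln(6.977)/ln(6.977) = 1.00 ≈ 1
Step 5: The reaction is first order in C₂H₅Cl.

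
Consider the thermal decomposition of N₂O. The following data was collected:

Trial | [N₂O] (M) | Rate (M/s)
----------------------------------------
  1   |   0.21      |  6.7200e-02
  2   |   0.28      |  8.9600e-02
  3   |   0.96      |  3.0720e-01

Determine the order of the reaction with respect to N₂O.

first order (1)

Step 1: Compare trials to find order n where rate₂/rate₁ = ([N₂O]₂/[N₂O]₁)^n
Step 2: rate₂/rate₁ = 8.9600e-02/6.7200e-02 = 1.333
Step 3: [N₂O]₂/[N₂O]₁ = 0.28/0.21 = 1.333
Step 4: n = ln(1.333)/ln(1.333) = 1.00 ≈ 1
Step 5: The reaction is first order in N₂O.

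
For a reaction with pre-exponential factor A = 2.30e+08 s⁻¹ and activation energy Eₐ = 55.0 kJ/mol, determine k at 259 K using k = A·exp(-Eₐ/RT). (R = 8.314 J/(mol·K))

1.86e-03 s⁻¹

Step 1: Use the Arrhenius equation: k = A × exp(-Eₐ/RT)
Step 2: Convert Eₐ to J/mol: 55.0 kJ/mol = 55000 J/mol
Step 3: Calculate the exponent: -Eₐ/(RT) = -55000/(8.314 × 259) = -25.54188
Step 4: k = 2.30e+08 × exp(-25.54188)
Step 5: k = 2.30e+08 × 8.07797e-12 = 1.8579e-03 s⁻¹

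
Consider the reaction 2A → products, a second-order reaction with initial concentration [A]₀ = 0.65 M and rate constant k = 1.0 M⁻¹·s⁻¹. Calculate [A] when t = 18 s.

0.05118 M

Step 1: For a second-order reaction: 1/[A] = 1/[A]₀ + kt
Step 2: 1/[A] = 1/0.65 + 1.0 × 18
Step 3: 1/[A] = 1.538 + 18 = 19.54
Step 4: [A] = 1/19.54 = 0.05118 M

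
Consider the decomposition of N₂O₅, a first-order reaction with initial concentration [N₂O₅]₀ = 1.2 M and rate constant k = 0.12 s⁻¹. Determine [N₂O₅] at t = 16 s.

0.1759 M

Step 1: For a first-order reaction: [N₂O₅] = [N₂O₅]₀ × e^(-kt)
Step 2: [N₂O₅] = 1.2 × e^(-0.12 × 16)
Step 3: [N₂O₅] = 1.2 × e^(-1.92)
Step 4: [N₂O₅] = 1.2 × 0.146607 = 0.1759 M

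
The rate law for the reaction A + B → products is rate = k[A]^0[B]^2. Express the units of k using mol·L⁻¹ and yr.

(mol·L⁻¹)⁻¹·yr⁻¹

Step 1: Overall order = 0 + 2 = 2.
Step 2: rate has units mol·L⁻¹·yr⁻¹; [A]^0[B]^2 has units (mol·L⁻¹)^2.
Step 3: k = rate/([A]^0[B]^2), so units of k = (mol·L⁻¹)^(1-2)·yr⁻¹ = (mol·L⁻¹)⁻¹·yr⁻¹.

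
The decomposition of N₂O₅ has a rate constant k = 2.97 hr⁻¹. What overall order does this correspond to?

first order (1)

Step 1: The units of k for an nth-order reaction are (concentration)^(1-n)·(time)⁻¹.
Step 2: Here k has units hr⁻¹, so the concentration exponent is 0.
Step 3: 1 - n = 0 ⇒ n = 1. The reaction is first order.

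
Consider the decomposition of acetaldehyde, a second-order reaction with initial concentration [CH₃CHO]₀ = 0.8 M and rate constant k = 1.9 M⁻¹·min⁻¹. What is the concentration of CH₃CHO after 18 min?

0.02821 M

Step 1: For a second-order reaction: 1/[CH₃CHO] = 1/[CH₃CHO]₀ + kt
Step 2: 1/[CH₃CHO] = 1/0.8 + 1.9 × 18
Step 3: 1/[CH₃CHO] = 1.25 + 34.2 = 35.45
Step 4: [CH₃CHO] = 1/35.45 = 0.02821 M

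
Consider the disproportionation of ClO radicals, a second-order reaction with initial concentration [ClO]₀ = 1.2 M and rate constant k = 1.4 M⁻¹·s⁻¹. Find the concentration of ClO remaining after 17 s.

0.0406 M

Step 1: For a second-order reaction: 1/[ClO] = 1/[ClO]₀ + kt
Step 2: 1/[ClO] = 1/1.2 + 1.4 × 17
Step 3: 1/[ClO] = 0.8333 + 23.8 = 24.63
Step 4: [ClO] = 1/24.63 = 0.0406 M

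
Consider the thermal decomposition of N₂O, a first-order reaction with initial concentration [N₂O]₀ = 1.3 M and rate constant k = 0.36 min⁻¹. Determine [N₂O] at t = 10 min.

0.03552 M

Step 1: For a first-order reaction: [N₂O] = [N₂O]₀ × e^(-kt)
Step 2: [N₂O] = 1.3 × e^(-0.36 × 10)
Step 3: [N₂O] = 1.3 × e^(-3.6)
Step 4: [N₂O] = 1.3 × 0.0273237 = 0.03552 M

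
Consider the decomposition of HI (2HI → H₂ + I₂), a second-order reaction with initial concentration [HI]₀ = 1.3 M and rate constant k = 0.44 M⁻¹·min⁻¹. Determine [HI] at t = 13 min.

0.1541 M

Step 1: For a second-order reaction: 1/[HI] = 1/[HI]₀ + kt
Step 2: 1/[HI] = 1/1.3 + 0.44 × 13
Step 3: 1/[HI] = 0.7692 + 5.72 = 6.489
Step 4: [HI] = 1/6.489 = 0.1541 M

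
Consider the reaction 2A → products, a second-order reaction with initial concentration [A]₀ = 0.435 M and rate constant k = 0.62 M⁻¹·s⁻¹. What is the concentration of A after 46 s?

0.03245 M

Step 1: For a second-order reaction: 1/[A] = 1/[A]₀ + kt
Step 2: 1/[A] = 1/0.435 + 0.62 × 46
Step 3: 1/[A] = 2.299 + 28.52 = 30.82
Step 4: [A] = 1/30.82 = 0.03245 M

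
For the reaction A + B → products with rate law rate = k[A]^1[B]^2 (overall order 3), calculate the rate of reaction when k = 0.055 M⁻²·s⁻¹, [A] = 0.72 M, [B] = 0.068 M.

0.0001831 M/s

Step 1: The rate law is rate = k[A]^1[B]^2, overall order = 1+2 = 3
Step 2: Substitute values: rate = 0.055 × (0.72)^1 × (0.068)^2
Step 3: rate = 0.055 × 0.72 × 0.004624 = 0.00018311 M/s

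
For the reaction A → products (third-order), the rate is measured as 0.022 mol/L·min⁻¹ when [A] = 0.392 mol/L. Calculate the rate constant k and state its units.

0.3652 (mol/L)⁻²·min⁻¹

Step 1: rate = k[A]^3, so k = rate / [A]^3.
Step 2: k = 0.022 / (0.392)^3 = 0.022 / 0.06024.
Step 3: k = 0.3652 (mol/L)⁻²·min⁻¹.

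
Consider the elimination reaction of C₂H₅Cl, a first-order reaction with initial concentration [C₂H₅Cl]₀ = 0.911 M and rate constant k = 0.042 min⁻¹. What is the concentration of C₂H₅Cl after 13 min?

0.5277 M

Step 1: For a first-order reaction: [C₂H₅Cl] = [C₂H₅Cl]₀ × e^(-kt)
Step 2: [C₂H₅Cl] = 0.911 × e^(-0.042 × 13)
Step 3: [C₂H₅Cl] = 0.911 × e^(-0.546)
Step 4: [C₂H₅Cl] = 0.911 × 0.579262 = 0.5277 M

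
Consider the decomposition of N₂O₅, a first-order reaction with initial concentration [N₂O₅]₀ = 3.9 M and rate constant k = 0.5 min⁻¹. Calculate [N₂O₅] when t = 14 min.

0.003556 M

Step 1: For a first-order reaction: [N₂O₅] = [N₂O₅]₀ × e^(-kt)
Step 2: [N₂O₅] = 3.9 × e^(-0.5 × 14)
Step 3: [N₂O₅] = 3.9 × e^(-7)
Step 4: [N₂O₅] = 3.9 × 0.000911882 = 0.003556 M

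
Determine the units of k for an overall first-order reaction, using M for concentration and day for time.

day⁻¹

Step 1: For overall order n, rate = k × (concentration)^n.
Step 2: Rate has units M·day⁻¹; concentration term has units M^1.
Step 3: k = rate / (concentration)^n, so units of k = M^(1-1)·day⁻¹ = day⁻¹.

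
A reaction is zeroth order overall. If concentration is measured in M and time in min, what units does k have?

M·min⁻¹

Step 1: For overall order n, rate = k × (concentration)^n.
Step 2: Rate has units M·min⁻¹; concentration term has units M^0.
Step 3: k = rate / (concentration)^n, so units of k = M^(1-0)·min⁻¹ = M·min⁻¹.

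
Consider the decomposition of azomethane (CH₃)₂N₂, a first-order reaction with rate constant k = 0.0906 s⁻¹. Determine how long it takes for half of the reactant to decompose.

7.651 s

Step 1: For a first-order reaction, t₁/₂ = ln(2)/k
Step 2: t₁/₂ = ln(2)/0.0906
Step 3: t₁/₂ = 0.6931/0.0906 = 7.651 s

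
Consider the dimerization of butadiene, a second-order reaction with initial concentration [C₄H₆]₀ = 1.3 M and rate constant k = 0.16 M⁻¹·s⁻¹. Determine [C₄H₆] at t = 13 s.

0.351 M

Step 1: For a second-order reaction: 1/[C₄H₆] = 1/[C₄H₆]₀ + kt
Step 2: 1/[C₄H₆] = 1/1.3 + 0.16 × 13
Step 3: 1/[C₄H₆] = 0.7692 + 2.08 = 2.849
Step 4: [C₄H₆] = 1/2.849 = 0.351 M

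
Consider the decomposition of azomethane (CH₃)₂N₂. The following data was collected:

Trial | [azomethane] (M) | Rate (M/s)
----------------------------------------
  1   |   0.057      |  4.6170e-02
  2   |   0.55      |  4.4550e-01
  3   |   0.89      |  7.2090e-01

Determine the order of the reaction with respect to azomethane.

first order (1)

Step 1: Compare trials to find order n where rate₂/rate₁ = ([azomethane]₂/[azomethane]₁)^n
Step 2: rate₂/rate₁ = 4.4550e-01/4.6170e-02 = 9.649
Step 3: [azomethane]₂/[azomethane]₁ = 0.55/0.057 = 9.649
Step 4: n = ln(9.649)/ln(9.649) = 1.00 ≈ 1
Step 5: The reaction is first order in azomethane.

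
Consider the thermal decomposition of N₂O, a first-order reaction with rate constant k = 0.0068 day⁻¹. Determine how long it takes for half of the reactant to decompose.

101.9 day

Step 1: For a first-order reaction, t₁/₂ = ln(2)/k
Step 2: t₁/₂ = ln(2)/0.0068
Step 3: t₁/₂ = 0.6931/0.0068 = 101.9 day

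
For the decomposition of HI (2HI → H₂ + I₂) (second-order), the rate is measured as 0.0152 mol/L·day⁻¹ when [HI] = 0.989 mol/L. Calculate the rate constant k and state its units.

0.01554 (mol/L)⁻¹·day⁻¹

Step 1: rate = k[HI]^2, so k = rate / [HI]^2.
Step 2: k = 0.0152 / (0.989)^2 = 0.0152 / 0.9781.
Step 3: k = 0.01554 (mol/L)⁻¹·day⁻¹.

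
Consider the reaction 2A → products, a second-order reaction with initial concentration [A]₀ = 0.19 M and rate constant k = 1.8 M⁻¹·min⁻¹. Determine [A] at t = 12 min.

0.03723 M

Step 1: For a second-order reaction: 1/[A] = 1/[A]₀ + kt
Step 2: 1/[A] = 1/0.19 + 1.8 × 12
Step 3: 1/[A] = 5.263 + 21.6 = 26.86
Step 4: [A] = 1/26.86 = 0.03723 M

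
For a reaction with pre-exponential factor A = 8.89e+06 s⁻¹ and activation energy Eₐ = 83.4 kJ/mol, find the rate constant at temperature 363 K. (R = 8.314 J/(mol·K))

8.86e-06 s⁻¹

Step 1: Use the Arrhenius equation: k = A × exp(-Eₐ/RT)
Step 2: Convert Eₐ to J/mol: 83.4 kJ/mol = 83400 J/mol
Step 3: Calculate the exponent: -Eₐ/(RT) = -83400/(8.314 × 363) = -27.63436
Step 4: k = 8.89e+06 × exp(-27.63436)
Step 5: k = 8.89e+06 × 9.96667e-13 = 8.8604e-06 s⁻¹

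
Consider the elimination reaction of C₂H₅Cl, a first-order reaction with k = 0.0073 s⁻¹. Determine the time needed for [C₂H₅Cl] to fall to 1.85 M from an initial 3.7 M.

94.95 s

Step 1: For first-order: t = ln([C₂H₅Cl]₀/[C₂H₅Cl])/k
Step 2: t = ln(3.7/1.85)/0.0073
Step 3: t = ln(2)/0.0073
Step 4: t = 0.6931/0.0073 = 94.95 s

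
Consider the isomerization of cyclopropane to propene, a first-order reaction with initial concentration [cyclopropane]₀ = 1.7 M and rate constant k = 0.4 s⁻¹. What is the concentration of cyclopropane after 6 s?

0.1542 M

Step 1: For a first-order reaction: [cyclopropane] = [cyclopropane]₀ × e^(-kt)
Step 2: [cyclopropane] = 1.7 × e^(-0.4 × 6)
Step 3: [cyclopropane] = 1.7 × e^(-2.4)
Step 4: [cyclopropane] = 1.7 × 0.090718 = 0.1542 M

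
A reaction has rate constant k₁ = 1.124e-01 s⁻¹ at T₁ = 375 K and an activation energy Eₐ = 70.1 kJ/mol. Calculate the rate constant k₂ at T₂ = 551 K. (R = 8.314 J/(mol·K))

1.478e+02 s⁻¹

Step 1: Use the two-temperature Arrhenius form: ln(k₂/k₁) = -Eₐ/R × (1/T₂ - 1/T₁)
Step 2: Convert Eₐ to J/mol: 70.1 kJ/mol = 70100 J/mol
Step 3: 1/T₂ - 1/T₁ = 1/551 - 1/375 = -8.517846e-04 K⁻¹
Step 4: ln(k₂/k₁) = -70100/8.314 × -8.517846e-04 = 7.18187
Step 5: k₂ = k₁ × exp(7.18187) = 1.124e-01 × 1.31537e+03 = 1.478e+02 s⁻¹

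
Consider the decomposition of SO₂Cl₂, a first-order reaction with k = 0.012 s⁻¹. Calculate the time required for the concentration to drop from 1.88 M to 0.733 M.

78.49 s

Step 1: For first-order: t = ln([SO₂Cl₂]₀/[SO₂Cl₂])/k
Step 2: t = ln(1.88/0.733)/0.012
Step 3: t = ln(2.565)/0.012
Step 4: t = 0.9419/0.012 = 78.49 s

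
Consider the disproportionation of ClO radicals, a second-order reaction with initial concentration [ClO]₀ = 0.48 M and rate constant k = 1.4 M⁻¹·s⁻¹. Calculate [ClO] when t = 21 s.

0.03176 M

Step 1: For a second-order reaction: 1/[ClO] = 1/[ClO]₀ + kt
Step 2: 1/[ClO] = 1/0.48 + 1.4 × 21
Step 3: 1/[ClO] = 2.083 + 29.4 = 31.48
Step 4: [ClO] = 1/31.48 = 0.03176 M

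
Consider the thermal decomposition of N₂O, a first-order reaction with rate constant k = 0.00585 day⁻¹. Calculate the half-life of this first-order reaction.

118.5 day

Step 1: For a first-order reaction, t₁/₂ = ln(2)/k
Step 2: t₁/₂ = ln(2)/0.00585
Step 3: t₁/₂ = 0.6931/0.00585 = 118.5 day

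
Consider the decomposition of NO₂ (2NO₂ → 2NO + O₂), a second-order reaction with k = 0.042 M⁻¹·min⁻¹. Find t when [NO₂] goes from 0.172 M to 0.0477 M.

360.7 min

Step 1: For second-order: t = (1/[NO₂] - 1/[NO₂]₀)/k
Step 2: t = (1/0.0477 - 1/0.172)/0.042
Step 3: t = (20.96 - 5.814)/0.042
Step 4: t = 15.15/0.042 = 360.7 min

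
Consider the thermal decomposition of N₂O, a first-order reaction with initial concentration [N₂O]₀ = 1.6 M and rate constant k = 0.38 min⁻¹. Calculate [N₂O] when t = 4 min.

0.3499 M

Step 1: For a first-order reaction: [N₂O] = [N₂O]₀ × e^(-kt)
Step 2: [N₂O] = 1.6 × e^(-0.38 × 4)
Step 3: [N₂O] = 1.6 × e^(-1.52)
Step 4: [N₂O] = 1.6 × 0.218712 = 0.3499 M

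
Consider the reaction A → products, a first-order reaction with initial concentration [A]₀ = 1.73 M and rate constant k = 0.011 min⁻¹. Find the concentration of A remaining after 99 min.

0.5822 M

Step 1: For a first-order reaction: [A] = [A]₀ × e^(-kt)
Step 2: [A] = 1.73 × e^(-0.011 × 99)
Step 3: [A] = 1.73 × e^(-1.089)
Step 4: [A] = 1.73 × 0.336553 = 0.5822 M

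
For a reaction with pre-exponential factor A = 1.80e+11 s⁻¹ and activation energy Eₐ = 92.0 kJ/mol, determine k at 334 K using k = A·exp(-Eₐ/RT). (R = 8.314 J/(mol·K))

7.36e-04 s⁻¹

Step 1: Use the Arrhenius equation: k = A × exp(-Eₐ/RT)
Step 2: Convert Eₐ to J/mol: 92.0 kJ/mol = 92000 J/mol
Step 3: Calculate the exponent: -Eₐ/(RT) = -92000/(8.314 × 334) = -33.13076
Step 4: k = 1.80e+11 × exp(-33.13076)
Step 5: k = 1.80e+11 × 4.08784e-15 = 7.3581e-04 s⁻¹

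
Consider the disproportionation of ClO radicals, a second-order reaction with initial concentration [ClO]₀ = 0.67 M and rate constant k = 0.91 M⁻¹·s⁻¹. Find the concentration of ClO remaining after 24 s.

0.04286 M

Step 1: For a second-order reaction: 1/[ClO] = 1/[ClO]₀ + kt
Step 2: 1/[ClO] = 1/0.67 + 0.91 × 24
Step 3: 1/[ClO] = 1.493 + 21.84 = 23.33
Step 4: [ClO] = 1/23.33 = 0.04286 M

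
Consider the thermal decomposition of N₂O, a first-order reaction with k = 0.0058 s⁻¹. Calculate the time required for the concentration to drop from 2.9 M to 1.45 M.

119.5 s

Step 1: For first-order: t = ln([N₂O]₀/[N₂O])/k
Step 2: t = ln(2.9/1.45)/0.0058
Step 3: t = ln(2)/0.0058
Step 4: t = 0.6931/0.0058 = 119.5 s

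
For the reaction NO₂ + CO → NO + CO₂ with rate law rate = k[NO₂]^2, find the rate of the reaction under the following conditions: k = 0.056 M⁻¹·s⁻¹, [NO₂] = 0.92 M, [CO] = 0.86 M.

0.0474 M/s

Step 1: The rate law is rate = k[NO₂]^2
Step 2: Note that the rate does not depend on [CO] (zero order in CO).
Step 3: rate = 0.056 × (0.92)^2 = 0.0473984 M/s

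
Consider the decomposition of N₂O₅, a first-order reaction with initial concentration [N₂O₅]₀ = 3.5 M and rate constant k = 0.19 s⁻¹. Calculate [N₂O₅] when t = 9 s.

0.633 M

Step 1: For a first-order reaction: [N₂O₅] = [N₂O₅]₀ × e^(-kt)
Step 2: [N₂O₅] = 3.5 × e^(-0.19 × 9)
Step 3: [N₂O₅] = 3.5 × e^(-1.71)
Step 4: [N₂O₅] = 3.5 × 0.180866 = 0.633 M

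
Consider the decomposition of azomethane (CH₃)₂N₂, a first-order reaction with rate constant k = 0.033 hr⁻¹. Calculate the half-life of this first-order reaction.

21 hr

Step 1: For a first-order reaction, t₁/₂ = ln(2)/k
Step 2: t₁/₂ = ln(2)/0.033
Step 3: t₁/₂ = 0.6931/0.033 = 21 hr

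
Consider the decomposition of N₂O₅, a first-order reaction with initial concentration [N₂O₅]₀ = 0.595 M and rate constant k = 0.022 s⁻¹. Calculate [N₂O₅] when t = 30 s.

0.3075 M

Step 1: For a first-order reaction: [N₂O₅] = [N₂O₅]₀ × e^(-kt)
Step 2: [N₂O₅] = 0.595 × e^(-0.022 × 30)
Step 3: [N₂O₅] = 0.595 × e^(-0.66)
Step 4: [N₂O₅] = 0.595 × 0.516851 = 0.3075 M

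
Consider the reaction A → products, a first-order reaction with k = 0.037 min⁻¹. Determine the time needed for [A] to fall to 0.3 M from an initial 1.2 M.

37.47 min

Step 1: For first-order: t = ln([A]₀/[A])/k
Step 2: t = ln(1.2/0.3)/0.037
Step 3: t = ln(4)/0.037
Step 4: t = 1.386/0.037 = 37.47 min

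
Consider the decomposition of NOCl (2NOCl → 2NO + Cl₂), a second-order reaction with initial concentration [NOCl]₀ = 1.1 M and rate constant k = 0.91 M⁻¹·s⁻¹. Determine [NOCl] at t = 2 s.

0.3664 M

Step 1: For a second-order reaction: 1/[NOCl] = 1/[NOCl]₀ + kt
Step 2: 1/[NOCl] = 1/1.1 + 0.91 × 2
Step 3: 1/[NOCl] = 0.9091 + 1.82 = 2.729
Step 4: [NOCl] = 1/2.729 = 0.3664 M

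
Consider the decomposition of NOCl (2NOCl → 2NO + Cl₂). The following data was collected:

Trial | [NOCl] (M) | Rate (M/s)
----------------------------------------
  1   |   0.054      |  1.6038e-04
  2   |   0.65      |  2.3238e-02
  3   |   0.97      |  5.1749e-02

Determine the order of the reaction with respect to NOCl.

second order (2)

Step 1: Compare trials to find order n where rate₂/rate₁ = ([NOCl]₂/[NOCl]₁)^n
Step 2: rate₂/rate₁ = 2.3238e-02/1.6038e-04 = 144.9
Step 3: [NOCl]₂/[NOCl]₁ = 0.65/0.054 = 12.04
Step 4: n = ln(144.9)/ln(12.04) = 2.00 ≈ 2
Step 5: The reaction is second order in NOCl.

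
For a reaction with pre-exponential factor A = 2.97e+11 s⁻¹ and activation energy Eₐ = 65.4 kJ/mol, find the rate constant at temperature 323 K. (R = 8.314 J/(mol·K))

7.87e+00 s⁻¹

Step 1: Use the Arrhenius equation: k = A × exp(-Eₐ/RT)
Step 2: Convert Eₐ to J/mol: 65.4 kJ/mol = 65400 J/mol
Step 3: Calculate the exponent: -Eₐ/(RT) = -65400/(8.314 × 323) = -24.35371
Step 4: k = 2.97e+11 × exp(-24.35371)
Step 5: k = 2.97e+11 × 2.65044e-11 = 7.8718e+00 s⁻¹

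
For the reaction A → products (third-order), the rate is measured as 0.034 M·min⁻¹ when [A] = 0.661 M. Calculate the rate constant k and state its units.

0.1177 M⁻²·min⁻¹

Step 1: rate = k[A]^3, so k = rate / [A]^3.
Step 2: k = 0.034 / (0.661)^3 = 0.034 / 0.2888.
Step 3: k = 0.1177 M⁻²·min⁻¹.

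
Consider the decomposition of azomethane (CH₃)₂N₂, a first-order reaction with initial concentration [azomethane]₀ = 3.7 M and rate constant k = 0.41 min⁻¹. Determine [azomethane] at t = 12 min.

0.02701 M

Step 1: For a first-order reaction: [azomethane] = [azomethane]₀ × e^(-kt)
Step 2: [azomethane] = 3.7 × e^(-0.41 × 12)
Step 3: [azomethane] = 3.7 × e^(-4.92)
Step 4: [azomethane] = 3.7 × 0.00729913 = 0.02701 M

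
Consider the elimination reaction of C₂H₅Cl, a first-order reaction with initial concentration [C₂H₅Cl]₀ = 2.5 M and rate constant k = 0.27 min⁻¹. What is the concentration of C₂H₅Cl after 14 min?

0.05706 M

Step 1: For a first-order reaction: [C₂H₅Cl] = [C₂H₅Cl]₀ × e^(-kt)
Step 2: [C₂H₅Cl] = 2.5 × e^(-0.27 × 14)
Step 3: [C₂H₅Cl] = 2.5 × e^(-3.78)
Step 4: [C₂H₅Cl] = 2.5 × 0.0228227 = 0.05706 M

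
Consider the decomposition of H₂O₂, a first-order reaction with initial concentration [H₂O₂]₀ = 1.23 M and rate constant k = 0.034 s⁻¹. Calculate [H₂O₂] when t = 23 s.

0.5627 M

Step 1: For a first-order reaction: [H₂O₂] = [H₂O₂]₀ × e^(-kt)
Step 2: [H₂O₂] = 1.23 × e^(-0.034 × 23)
Step 3: [H₂O₂] = 1.23 × e^(-0.782)
Step 4: [H₂O₂] = 1.23 × 0.45749 = 0.5627 M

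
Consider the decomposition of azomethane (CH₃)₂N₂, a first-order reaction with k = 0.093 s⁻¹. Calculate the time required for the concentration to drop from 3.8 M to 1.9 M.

7.453 s

Step 1: For first-order: t = ln([azomethane]₀/[azomethane])/k
Step 2: t = ln(3.8/1.9)/0.093
Step 3: t = ln(2)/0.093
Step 4: t = 0.6931/0.093 = 7.453 s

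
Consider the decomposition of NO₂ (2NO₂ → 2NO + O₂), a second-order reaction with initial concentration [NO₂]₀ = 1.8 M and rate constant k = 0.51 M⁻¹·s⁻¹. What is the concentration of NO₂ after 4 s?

0.3853 M

Step 1: For a second-order reaction: 1/[NO₂] = 1/[NO₂]₀ + kt
Step 2: 1/[NO₂] = 1/1.8 + 0.51 × 4
Step 3: 1/[NO₂] = 0.5556 + 2.04 = 2.596
Step 4: [NO₂] = 1/2.596 = 0.3853 M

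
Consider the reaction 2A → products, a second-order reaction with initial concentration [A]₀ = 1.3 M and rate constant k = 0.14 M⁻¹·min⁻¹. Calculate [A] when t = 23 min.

0.2507 M

Step 1: For a second-order reaction: 1/[A] = 1/[A]₀ + kt
Step 2: 1/[A] = 1/1.3 + 0.14 × 23
Step 3: 1/[A] = 0.7692 + 3.22 = 3.989
Step 4: [A] = 1/3.989 = 0.2507 M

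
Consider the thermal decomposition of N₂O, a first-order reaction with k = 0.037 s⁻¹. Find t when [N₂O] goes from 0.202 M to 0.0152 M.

69.92 s

Step 1: For first-order: t = ln([N₂O]₀/[N₂O])/k
Step 2: t = ln(0.202/0.0152)/0.037
Step 3: t = ln(13.29)/0.037
Step 4: t = 2.587/0.037 = 69.92 s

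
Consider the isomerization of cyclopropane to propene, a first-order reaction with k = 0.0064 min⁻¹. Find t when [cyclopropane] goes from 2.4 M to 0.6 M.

216.6 min

Step 1: For first-order: t = ln([cyclopropane]₀/[cyclopropane])/k
Step 2: t = ln(2.4/0.6)/0.0064
Step 3: t = ln(4)/0.0064
Step 4: t = 1.386/0.0064 = 216.6 min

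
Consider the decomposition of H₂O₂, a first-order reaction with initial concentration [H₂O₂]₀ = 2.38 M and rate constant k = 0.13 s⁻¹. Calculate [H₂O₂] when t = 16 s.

0.2973 M

Step 1: For a first-order reaction: [H₂O₂] = [H₂O₂]₀ × e^(-kt)
Step 2: [H₂O₂] = 2.38 × e^(-0.13 × 16)
Step 3: [H₂O₂] = 2.38 × e^(-2.08)
Step 4: [H₂O₂] = 2.38 × 0.12493 = 0.2973 M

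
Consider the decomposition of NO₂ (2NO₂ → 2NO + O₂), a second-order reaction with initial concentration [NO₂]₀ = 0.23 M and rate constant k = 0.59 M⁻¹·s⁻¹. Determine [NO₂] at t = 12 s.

0.08751 M

Step 1: For a second-order reaction: 1/[NO₂] = 1/[NO₂]₀ + kt
Step 2: 1/[NO₂] = 1/0.23 + 0.59 × 12
Step 3: 1/[NO₂] = 4.348 + 7.08 = 11.43
Step 4: [NO₂] = 1/11.43 = 0.08751 M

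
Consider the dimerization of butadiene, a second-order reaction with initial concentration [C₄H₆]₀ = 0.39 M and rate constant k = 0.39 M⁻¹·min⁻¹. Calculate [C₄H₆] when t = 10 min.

0.1547 M

Step 1: For a second-order reaction: 1/[C₄H₆] = 1/[C₄H₆]₀ + kt
Step 2: 1/[C₄H₆] = 1/0.39 + 0.39 × 10
Step 3: 1/[C₄H₆] = 2.564 + 3.9 = 6.464
Step 4: [C₄H₆] = 1/6.464 = 0.1547 M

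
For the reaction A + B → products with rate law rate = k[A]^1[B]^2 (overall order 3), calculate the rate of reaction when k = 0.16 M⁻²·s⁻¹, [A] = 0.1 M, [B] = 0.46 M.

0.003386 M/s

Step 1: The rate law is rate = k[A]^1[B]^2, overall order = 1+2 = 3
Step 2: Substitute values: rate = 0.16 × (0.1)^1 × (0.46)^2
Step 3: rate = 0.16 × 0.1 × 0.2116 = 0.0033856 M/s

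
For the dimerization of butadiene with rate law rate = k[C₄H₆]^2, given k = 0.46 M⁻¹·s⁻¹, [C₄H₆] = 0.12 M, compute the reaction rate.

0.006624 M/s

Step 1: Identify the rate law: rate = k[C₄H₆]^2
Step 2: Substitute values: rate = 0.46 × (0.12)^2
Step 3: Calculate: rate = 0.46 × 0.0144 = 0.006624 M/s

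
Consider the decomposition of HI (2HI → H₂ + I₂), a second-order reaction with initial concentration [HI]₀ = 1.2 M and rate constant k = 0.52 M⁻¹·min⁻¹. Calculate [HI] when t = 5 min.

0.2913 M

Step 1: For a second-order reaction: 1/[HI] = 1/[HI]₀ + kt
Step 2: 1/[HI] = 1/1.2 + 0.52 × 5
Step 3: 1/[HI] = 0.8333 + 2.6 = 3.433
Step 4: [HI] = 1/3.433 = 0.2913 M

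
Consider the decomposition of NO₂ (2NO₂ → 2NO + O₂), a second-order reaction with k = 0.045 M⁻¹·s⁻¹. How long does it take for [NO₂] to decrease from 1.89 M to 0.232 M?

84.03 s

Step 1: For second-order: t = (1/[NO₂] - 1/[NO₂]₀)/k
Step 2: t = (1/0.232 - 1/1.89)/0.045
Step 3: t = (4.31 - 0.5291)/0.045
Step 4: t = 3.781/0.045 = 84.03 s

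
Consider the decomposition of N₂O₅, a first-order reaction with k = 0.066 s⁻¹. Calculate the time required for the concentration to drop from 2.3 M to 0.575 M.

21 s

Step 1: For first-order: t = ln([N₂O₅]₀/[N₂O₅])/k
Step 2: t = ln(2.3/0.575)/0.066
Step 3: t = ln(4)/0.066
Step 4: t = 1.386/0.066 = 21 s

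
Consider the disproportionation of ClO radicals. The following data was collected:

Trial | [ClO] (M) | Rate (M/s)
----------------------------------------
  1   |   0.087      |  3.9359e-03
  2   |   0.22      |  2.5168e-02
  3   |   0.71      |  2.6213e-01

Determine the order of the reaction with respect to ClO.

second order (2)

Step 1: Compare trials to find order n where rate₂/rate₁ = ([ClO]₂/[ClO]₁)^n
Step 2: rate₂/rate₁ = 2.5168e-02/3.9359e-03 = 6.395
Step 3: [ClO]₂/[ClO]₁ = 0.22/0.087 = 2.529
Step 4: n = ln(6.395)/ln(2.529) = 2.00 ≈ 2
Step 5: The reaction is second order in ClO.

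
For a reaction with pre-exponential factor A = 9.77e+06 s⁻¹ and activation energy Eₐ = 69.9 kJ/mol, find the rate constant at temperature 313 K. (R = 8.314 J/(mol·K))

2.11e-05 s⁻¹

Step 1: Use the Arrhenius equation: k = A × exp(-Eₐ/RT)
Step 2: Convert Eₐ to J/mol: 69.9 kJ/mol = 69900 J/mol
Step 3: Calculate the exponent: -Eₐ/(RT) = -69900/(8.314 × 313) = -26.86104
Step 4: k = 9.77e+06 × exp(-26.86104)
Step 5: k = 9.77e+06 × 2.15973e-12 = 2.1101e-05 s⁻¹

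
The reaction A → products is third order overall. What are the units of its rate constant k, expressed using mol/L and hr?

(mol/L)⁻²·hr⁻¹

Step 1: For overall order n, rate = k × (concentration)^n.
Step 2: Rate has units mol/L·hr⁻¹; concentration term has units (mol/L)^3.
Step 3: k = rate / (concentration)^n, so units of k = (mol/L)^(1-3)·hr⁻¹ = (mol/L)⁻²·hr⁻¹.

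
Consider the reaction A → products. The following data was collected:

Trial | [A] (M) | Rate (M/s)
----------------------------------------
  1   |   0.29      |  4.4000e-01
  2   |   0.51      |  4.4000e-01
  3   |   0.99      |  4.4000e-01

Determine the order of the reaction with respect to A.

zeroth order (0)

Step 1: Compare trials - when concentration changes, rate stays constant.
Step 2: rate₂/rate₁ = 4.4000e-01/4.4000e-01 = 1
Step 3: [A]₂/[A]₁ = 0.51/0.29 = 1.759
Step 4: Since rate ratio ≈ (conc ratio)^0, the reaction is zeroth order.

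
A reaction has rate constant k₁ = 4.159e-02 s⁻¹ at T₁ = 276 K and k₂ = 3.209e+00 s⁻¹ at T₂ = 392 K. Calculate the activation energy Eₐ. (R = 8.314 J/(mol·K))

33.7 kJ/mol

Step 1: Use the two-temperature Arrhenius form: ln(k₂/k₁) = -Eₐ/R × (1/T₂ - 1/T₁)
Step 2: ln(k₂/k₁) = ln(3.209e+00/4.159e-02) = ln(77.158) = 4.34585
Step 3: 1/T₂ - 1/T₁ = 1/392 - 1/276 = -1.072168e-03 K⁻¹
Step 4: Eₐ = -R × ln(k₂/k₁) / (1/T₂ - 1/T₁) = -8.314 × 4.34585 / -1.072168e-03
Step 5: Eₐ = 3.3699e+04 J/mol = 33.7 kJ/mol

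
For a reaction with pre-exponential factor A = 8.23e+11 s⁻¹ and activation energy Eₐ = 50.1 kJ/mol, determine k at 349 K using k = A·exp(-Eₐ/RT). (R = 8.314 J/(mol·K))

2.61e+04 s⁻¹

Step 1: Use the Arrhenius equation: k = A × exp(-Eₐ/RT)
Step 2: Convert Eₐ to J/mol: 50.1 kJ/mol = 50100 J/mol
Step 3: Calculate the exponent: -Eₐ/(RT) = -50100/(8.314 × 349) = -17.26642
Step 4: k = 8.23e+11 × exp(-17.26642)
Step 5: k = 8.23e+11 × 3.17168e-08 = 2.6103e+04 s⁻¹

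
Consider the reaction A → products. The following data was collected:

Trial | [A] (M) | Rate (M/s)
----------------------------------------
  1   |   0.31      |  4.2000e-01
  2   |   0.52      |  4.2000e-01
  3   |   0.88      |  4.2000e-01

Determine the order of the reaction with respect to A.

zeroth order (0)

Step 1: Compare trials - when concentration changes, rate stays constant.
Step 2: rate₂/rate₁ = 4.2000e-01/4.2000e-01 = 1
Step 3: [A]₂/[A]₁ = 0.52/0.31 = 1.677
Step 4: Since rate ratio ≈ (conc ratio)^0, the reaction is zeroth order.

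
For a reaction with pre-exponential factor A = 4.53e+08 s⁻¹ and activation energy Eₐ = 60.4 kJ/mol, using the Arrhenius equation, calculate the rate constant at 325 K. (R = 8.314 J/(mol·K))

8.87e-02 s⁻¹

Step 1: Use the Arrhenius equation: k = A × exp(-Eₐ/RT)
Step 2: Convert Eₐ to J/mol: 60.4 kJ/mol = 60400 J/mol
Step 3: Calculate the exponent: -Eₐ/(RT) = -60400/(8.314 × 325) = -22.35340
Step 4: k = 4.53e+08 × exp(-22.35340)
Step 5: k = 4.53e+08 × 1.95903e-10 = 8.8744e-02 s⁻¹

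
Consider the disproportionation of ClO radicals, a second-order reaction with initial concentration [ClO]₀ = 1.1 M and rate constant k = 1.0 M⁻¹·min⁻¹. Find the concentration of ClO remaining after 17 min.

0.05584 M

Step 1: For a second-order reaction: 1/[ClO] = 1/[ClO]₀ + kt
Step 2: 1/[ClO] = 1/1.1 + 1.0 × 17
Step 3: 1/[ClO] = 0.9091 + 17 = 17.91
Step 4: [ClO] = 1/17.91 = 0.05584 M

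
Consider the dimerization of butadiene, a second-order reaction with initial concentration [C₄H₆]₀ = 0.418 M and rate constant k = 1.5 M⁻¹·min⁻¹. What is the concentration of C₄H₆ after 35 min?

0.01822 M

Step 1: For a second-order reaction: 1/[C₄H₆] = 1/[C₄H₆]₀ + kt
Step 2: 1/[C₄H₆] = 1/0.418 + 1.5 × 35
Step 3: 1/[C₄H₆] = 2.392 + 52.5 = 54.89
Step 4: [C₄H₆] = 1/54.89 = 0.01822 M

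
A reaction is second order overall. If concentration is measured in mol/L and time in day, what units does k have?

(mol/L)⁻¹·day⁻¹

Step 1: For overall order n, rate = k × (concentration)^n.
Step 2: Rate has units mol/L·day⁻¹; concentration term has units (mol/L)^2.
Step 3: k = rate / (concentration)^n, so units of k = (mol/L)^(1-2)·day⁻¹ = (mol/L)⁻¹·day⁻¹.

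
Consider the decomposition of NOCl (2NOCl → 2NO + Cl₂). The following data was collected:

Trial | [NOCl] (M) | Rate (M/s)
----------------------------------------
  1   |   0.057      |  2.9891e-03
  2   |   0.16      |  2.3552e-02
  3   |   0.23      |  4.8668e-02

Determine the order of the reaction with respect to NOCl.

second order (2)

Step 1: Compare trials to find order n where rate₂/rate₁ = ([NOCl]₂/[NOCl]₁)^n
Step 2: rate₂/rate₁ = 2.3552e-02/2.9891e-03 = 7.879
Step 3: [NOCl]₂/[NOCl]₁ = 0.16/0.057 = 2.807
Step 4: n = ln(7.879)/ln(2.807) = 2.00 ≈ 2
Step 5: The reaction is second order in NOCl.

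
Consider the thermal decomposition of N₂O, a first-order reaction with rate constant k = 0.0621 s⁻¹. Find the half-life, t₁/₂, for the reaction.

11.16 s

Step 1: For a first-order reaction, t₁/₂ = ln(2)/k
Step 2: t₁/₂ = ln(2)/0.0621
Step 3: t₁/₂ = 0.6931/0.0621 = 11.16 s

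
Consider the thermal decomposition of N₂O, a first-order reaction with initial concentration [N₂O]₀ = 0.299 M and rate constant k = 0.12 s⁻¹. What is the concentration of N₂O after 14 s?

0.05573 M

Step 1: For a first-order reaction: [N₂O] = [N₂O]₀ × e^(-kt)
Step 2: [N₂O] = 0.299 × e^(-0.12 × 14)
Step 3: [N₂O] = 0.299 × e^(-1.68)
Step 4: [N₂O] = 0.299 × 0.186374 = 0.05573 M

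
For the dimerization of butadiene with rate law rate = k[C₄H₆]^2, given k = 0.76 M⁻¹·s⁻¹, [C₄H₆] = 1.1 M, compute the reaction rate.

0.9196 M/s

Step 1: Identify the rate law: rate = k[C₄H₆]^2
Step 2: Substitute values: rate = 0.76 × (1.1)^2
Step 3: Calculate: rate = 0.76 × 1.21 = 0.9196 M/s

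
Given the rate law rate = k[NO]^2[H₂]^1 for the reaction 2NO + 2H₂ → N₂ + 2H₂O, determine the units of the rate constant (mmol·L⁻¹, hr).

(mmol·L⁻¹)⁻²·hr⁻¹

Step 1: Overall order = 2 + 1 = 3.
Step 2: rate has units mmol·L⁻¹·hr⁻¹; [NO]^2[H₂]^1 has units (mmol·L⁻¹)^3.
Step 3: k = rate/([NO]^2[H₂]^1), so units of k = (mmol·L⁻¹)^(1-3)·hr⁻¹ = (mmol·L⁻¹)⁻²·hr⁻¹.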